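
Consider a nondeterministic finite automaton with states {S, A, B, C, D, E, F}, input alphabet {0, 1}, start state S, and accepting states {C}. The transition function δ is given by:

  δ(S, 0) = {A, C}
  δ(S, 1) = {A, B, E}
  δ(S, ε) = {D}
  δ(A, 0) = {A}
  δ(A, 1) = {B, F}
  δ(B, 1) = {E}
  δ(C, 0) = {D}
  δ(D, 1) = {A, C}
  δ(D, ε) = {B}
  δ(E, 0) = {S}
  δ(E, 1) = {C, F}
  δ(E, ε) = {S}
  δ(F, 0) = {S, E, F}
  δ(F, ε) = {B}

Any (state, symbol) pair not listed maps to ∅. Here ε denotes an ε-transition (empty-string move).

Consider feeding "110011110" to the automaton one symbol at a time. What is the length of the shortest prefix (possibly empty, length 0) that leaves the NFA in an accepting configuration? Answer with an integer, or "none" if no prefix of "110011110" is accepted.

1

Start: ε-closure({S}) = {S, B, D}.
Read '1': {S, B, D} → {S, A, B, C, D, E}.
None of the earlier sets intersect F, but {S, A, B, C, D, E} does.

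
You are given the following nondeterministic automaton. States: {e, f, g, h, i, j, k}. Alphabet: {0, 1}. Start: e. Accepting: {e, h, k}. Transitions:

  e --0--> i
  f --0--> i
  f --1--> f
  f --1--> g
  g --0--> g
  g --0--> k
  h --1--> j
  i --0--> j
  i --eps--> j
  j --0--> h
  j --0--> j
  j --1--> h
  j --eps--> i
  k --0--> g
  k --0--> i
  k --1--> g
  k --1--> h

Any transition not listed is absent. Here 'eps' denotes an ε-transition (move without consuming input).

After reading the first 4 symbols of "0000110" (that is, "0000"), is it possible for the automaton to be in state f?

Start in {e}.
Read '0': e→{i}; union {i}; ε-closure = {i, j}.
Read '0': i→{j}, j→{h, j}; union {h, j}; ε-closure = {h, i, j}.
Read '0': h→∅, i→{j}, j→{h, j}; union {h, j}; ε-closure = {h, i, j}.
Read '0': h→∅, i→{j}, j→{h, j}; union {h, j}; ε-closure = {h, i, j}.
State f is not in {h, i, j}.

No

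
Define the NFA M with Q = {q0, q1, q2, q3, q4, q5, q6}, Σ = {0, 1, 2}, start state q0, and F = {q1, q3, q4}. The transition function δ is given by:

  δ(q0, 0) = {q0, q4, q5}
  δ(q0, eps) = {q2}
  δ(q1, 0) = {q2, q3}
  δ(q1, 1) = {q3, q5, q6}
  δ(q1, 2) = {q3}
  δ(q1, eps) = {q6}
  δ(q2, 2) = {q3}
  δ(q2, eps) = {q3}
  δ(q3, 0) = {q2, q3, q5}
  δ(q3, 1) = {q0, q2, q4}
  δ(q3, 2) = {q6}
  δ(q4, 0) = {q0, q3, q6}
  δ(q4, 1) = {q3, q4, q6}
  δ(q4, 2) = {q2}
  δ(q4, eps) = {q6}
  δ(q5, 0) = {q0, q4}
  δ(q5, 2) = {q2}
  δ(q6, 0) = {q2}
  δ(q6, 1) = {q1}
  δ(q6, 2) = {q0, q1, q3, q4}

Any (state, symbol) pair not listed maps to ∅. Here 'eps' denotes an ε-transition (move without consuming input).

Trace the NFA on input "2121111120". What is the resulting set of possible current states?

Start: ε-closure({q0}) = {q0, q2, q3}.
Read '2': {q0, q2, q3} → {q3, q6}.
Read '1': {q3, q6} → {q0, q1, q2, q3, q4, q6}.
Read '2': {q0, q1, q2, q3, q4, q6} → {q0, q1, q2, q3, q4, q6}.
Read '1': {q0, q1, q2, q3, q4, q6} → {q0, q1, q2, q3, q4, q5, q6}.
Read '1': {q0, q1, q2, q3, q4, q5, q6} → {q0, q1, q2, q3, q4, q5, q6}.
Read '1': {q0, q1, q2, q3, q4, q5, q6} → {q0, q1, q2, q3, q4, q5, q6}.
Read '1': {q0, q1, q2, q3, q4, q5, q6} → {q0, q1, q2, q3, q4, q5, q6}.
Read '1': {q0, q1, q2, q3, q4, q5, q6} → {q0, q1, q2, q3, q4, q5, q6}.
Read '2': {q0, q1, q2, q3, q4, q5, q6} → {q0, q1, q2, q3, q4, q6}.
Read '0': {q0, q1, q2, q3, q4, q6} → {q0, q2, q3, q4, q5, q6}.

{q0, q2, q3, q4, q5, q6}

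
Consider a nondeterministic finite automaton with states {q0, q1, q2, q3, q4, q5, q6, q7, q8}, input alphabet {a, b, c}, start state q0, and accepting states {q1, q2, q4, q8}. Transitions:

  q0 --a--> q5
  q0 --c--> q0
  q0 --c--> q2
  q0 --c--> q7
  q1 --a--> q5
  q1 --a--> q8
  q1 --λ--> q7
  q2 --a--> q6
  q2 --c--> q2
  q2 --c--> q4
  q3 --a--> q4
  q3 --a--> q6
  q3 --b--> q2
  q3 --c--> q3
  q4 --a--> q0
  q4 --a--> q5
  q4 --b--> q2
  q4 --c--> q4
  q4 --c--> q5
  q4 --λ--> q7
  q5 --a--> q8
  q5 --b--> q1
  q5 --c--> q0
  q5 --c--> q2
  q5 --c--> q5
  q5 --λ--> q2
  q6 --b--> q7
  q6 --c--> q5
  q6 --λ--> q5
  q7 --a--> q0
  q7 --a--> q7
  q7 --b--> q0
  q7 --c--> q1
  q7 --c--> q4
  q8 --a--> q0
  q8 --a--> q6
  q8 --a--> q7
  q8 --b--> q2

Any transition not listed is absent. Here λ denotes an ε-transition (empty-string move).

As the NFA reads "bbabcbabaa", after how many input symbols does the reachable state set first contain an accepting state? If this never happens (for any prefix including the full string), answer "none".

Start in {q0}.
Read 'b': q0→∅; now ∅.
The set is empty and remains empty for the remaining 9 symbols.
No reachable set along the way intersects F.

none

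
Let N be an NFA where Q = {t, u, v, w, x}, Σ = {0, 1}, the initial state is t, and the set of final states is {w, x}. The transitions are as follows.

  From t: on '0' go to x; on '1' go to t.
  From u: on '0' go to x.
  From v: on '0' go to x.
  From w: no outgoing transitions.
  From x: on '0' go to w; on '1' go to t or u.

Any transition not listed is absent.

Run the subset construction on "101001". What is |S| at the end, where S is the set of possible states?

Start in {t}.
Read '1': t→{t}; now {t}.
Read '0': t→{x}; now {x}.
Read '1': x→{t, u}; now {t, u}.
Read '0': t→{x}, u→{x}; now {x}.
Read '0': x→{w}; now {w}.
Read '1': w→∅; now ∅.
That set has 0 states.

0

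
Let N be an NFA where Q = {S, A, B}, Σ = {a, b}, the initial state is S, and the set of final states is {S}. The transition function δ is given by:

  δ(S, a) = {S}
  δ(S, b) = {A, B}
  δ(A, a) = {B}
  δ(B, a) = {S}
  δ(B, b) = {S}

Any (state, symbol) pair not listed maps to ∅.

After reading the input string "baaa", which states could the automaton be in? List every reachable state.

Start in {S}.
Read 'b': {S} → {A, B}.
Read 'a': {A, B} → {S, B}.
Read 'a': {S, B} → {S}.
Read 'a': {S} → {S}.

{S}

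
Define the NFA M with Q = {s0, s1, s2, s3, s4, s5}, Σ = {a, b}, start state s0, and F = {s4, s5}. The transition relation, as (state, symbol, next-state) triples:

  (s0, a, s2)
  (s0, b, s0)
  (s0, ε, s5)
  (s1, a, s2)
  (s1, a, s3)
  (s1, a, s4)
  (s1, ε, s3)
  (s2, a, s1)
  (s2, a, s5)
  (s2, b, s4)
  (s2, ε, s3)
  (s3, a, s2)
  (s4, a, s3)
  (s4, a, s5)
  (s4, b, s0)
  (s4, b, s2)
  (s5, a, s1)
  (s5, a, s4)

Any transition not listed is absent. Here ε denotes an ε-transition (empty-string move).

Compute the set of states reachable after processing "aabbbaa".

{s1, s2, s3, s4, s5}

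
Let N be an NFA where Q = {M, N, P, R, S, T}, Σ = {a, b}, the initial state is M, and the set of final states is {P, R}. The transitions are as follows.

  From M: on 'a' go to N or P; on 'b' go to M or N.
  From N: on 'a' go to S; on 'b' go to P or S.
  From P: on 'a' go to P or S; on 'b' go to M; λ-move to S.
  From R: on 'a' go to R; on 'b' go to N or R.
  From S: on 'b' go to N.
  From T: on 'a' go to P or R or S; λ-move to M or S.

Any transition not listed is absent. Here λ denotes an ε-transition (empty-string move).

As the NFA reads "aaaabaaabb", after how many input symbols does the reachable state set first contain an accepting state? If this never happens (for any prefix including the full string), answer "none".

1

Start in {M}.
Read 'a': {M} → {N, P, S}.
None of the earlier sets intersect F, but {N, P, S} does.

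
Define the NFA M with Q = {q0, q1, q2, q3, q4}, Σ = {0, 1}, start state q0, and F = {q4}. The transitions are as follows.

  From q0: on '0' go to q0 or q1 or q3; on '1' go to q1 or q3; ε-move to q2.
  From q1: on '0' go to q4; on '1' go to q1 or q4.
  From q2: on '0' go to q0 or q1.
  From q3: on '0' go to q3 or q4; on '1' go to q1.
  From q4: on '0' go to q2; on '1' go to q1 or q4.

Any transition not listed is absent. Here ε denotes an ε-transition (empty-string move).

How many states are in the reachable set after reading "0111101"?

2

Start: ε-closure({q0}) = {q0, q2}.
Read '0': {q0, q2} → {q0, q1, q2, q3}.
Read '1': {q0, q1, q2, q3} → {q1, q3, q4}.
Read '1': {q1, q3, q4} → {q1, q4}.
Read '1': {q1, q4} → {q1, q4}.
Read '1': {q1, q4} → {q1, q4}.
Read '0': {q1, q4} → {q2, q4}.
Read '1': {q2, q4} → {q1, q4}.
That set has 2 states.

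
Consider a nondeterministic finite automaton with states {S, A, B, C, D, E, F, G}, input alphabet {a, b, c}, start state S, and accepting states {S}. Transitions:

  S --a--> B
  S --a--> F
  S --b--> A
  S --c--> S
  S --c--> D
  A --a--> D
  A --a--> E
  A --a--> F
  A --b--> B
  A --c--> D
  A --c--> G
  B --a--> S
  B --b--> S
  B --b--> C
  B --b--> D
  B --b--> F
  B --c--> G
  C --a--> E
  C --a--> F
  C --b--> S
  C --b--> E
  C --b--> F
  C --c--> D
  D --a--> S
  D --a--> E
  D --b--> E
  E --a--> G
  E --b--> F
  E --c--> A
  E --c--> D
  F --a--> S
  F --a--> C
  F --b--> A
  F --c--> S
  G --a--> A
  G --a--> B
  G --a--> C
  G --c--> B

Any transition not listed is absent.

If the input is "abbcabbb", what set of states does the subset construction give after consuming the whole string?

Start in {S}.
Read 'a': S→{B, F}; now {B, F}.
Read 'b': B→{S, C, D, F}, F→{A}; now {S, A, C, D, F}.
Read 'b': S→{A}, A→{B}, C→{S, E, F}, D→{E}, F→{A}; now {S, A, B, E, F}.
Read 'c': S→{S, D}, A→{D, G}, B→{G}, E→{A, D}, F→{S}; now {S, A, D, G}.
Read 'a': S→{B, F}, A→{D, E, F}, D→{S, E}, G→{A, B, C}; now {S, A, B, C, D, E, F}.
Read 'b': S→{A}, A→{B}, B→{S, C, D, F}, C→{S, E, F}, D→{E}, E→{F}, F→{A}; now {S, A, B, C, D, E, F}.
Read 'b': S→{A}, A→{B}, B→{S, C, D, F}, C→{S, E, F}, D→{E}, E→{F}, F→{A}; now {S, A, B, C, D, E, F}.
Read 'b': S→{A}, A→{B}, B→{S, C, D, F}, C→{S, E, F}, D→{E}, E→{F}, F→{A}; now {S, A, B, C, D, E, F}.

{S, A, B, C, D, E, F}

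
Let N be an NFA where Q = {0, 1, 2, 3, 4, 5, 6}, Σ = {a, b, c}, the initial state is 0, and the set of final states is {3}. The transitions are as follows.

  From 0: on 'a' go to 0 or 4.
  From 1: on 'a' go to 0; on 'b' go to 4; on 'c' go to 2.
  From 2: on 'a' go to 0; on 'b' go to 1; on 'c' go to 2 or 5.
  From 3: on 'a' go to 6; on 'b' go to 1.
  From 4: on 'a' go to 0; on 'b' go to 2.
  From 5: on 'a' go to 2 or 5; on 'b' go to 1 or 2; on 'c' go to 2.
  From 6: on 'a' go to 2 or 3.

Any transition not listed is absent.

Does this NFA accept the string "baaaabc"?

Start in {0}.
Read 'b': {0} → ∅.
The set is empty and remains empty for the remaining 6 symbols.
The final set ∅ contains no accepting state.

No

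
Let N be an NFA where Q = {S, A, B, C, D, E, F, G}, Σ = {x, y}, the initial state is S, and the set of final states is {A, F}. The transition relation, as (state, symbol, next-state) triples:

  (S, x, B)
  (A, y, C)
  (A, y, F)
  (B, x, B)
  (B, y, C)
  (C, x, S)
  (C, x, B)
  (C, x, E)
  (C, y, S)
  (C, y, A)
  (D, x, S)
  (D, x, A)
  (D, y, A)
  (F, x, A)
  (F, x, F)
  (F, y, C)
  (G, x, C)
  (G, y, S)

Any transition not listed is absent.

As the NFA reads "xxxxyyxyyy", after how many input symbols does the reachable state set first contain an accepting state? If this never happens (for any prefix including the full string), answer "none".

6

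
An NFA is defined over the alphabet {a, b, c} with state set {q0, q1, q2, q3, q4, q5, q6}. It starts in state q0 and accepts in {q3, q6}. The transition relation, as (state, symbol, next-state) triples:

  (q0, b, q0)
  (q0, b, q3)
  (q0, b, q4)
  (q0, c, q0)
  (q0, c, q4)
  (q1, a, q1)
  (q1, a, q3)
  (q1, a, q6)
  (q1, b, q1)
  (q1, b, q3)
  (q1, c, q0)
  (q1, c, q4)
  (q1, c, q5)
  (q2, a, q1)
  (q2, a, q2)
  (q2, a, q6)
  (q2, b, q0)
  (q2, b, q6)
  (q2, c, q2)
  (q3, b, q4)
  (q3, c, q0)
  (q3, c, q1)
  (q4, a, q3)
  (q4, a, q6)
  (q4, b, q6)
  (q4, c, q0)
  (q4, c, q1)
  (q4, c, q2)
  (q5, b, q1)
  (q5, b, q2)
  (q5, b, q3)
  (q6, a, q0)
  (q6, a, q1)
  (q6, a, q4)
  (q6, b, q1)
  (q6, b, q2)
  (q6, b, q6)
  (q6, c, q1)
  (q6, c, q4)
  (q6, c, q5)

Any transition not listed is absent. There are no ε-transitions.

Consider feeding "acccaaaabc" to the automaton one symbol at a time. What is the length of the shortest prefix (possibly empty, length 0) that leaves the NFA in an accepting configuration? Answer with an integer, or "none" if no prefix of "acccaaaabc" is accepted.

none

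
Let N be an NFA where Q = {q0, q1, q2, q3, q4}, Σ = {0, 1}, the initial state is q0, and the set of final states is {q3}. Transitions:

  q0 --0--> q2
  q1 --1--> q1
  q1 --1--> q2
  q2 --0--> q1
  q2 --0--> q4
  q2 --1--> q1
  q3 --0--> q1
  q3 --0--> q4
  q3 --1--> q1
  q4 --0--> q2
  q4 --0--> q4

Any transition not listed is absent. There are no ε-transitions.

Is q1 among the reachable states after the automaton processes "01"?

Yes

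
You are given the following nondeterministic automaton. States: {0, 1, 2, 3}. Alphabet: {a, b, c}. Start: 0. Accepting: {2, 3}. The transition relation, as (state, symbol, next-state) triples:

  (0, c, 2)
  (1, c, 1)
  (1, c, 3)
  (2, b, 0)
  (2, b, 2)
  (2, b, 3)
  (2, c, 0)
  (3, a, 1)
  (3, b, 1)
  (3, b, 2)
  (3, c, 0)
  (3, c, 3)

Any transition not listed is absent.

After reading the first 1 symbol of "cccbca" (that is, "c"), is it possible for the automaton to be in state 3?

Start in {0}.
Read 'c': {0} → {2}.
State 3 is not in {2}.

No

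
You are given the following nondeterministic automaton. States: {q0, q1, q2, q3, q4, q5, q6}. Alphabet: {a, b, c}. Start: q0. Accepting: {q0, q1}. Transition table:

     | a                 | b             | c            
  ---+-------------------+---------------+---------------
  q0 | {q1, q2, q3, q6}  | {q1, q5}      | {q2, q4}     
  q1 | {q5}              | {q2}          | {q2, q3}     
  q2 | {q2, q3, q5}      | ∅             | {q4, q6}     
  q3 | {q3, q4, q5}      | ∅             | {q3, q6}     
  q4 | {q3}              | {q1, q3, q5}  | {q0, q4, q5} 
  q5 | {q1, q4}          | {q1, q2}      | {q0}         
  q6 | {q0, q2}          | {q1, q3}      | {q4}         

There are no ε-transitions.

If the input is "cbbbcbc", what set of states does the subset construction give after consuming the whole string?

Start in {q0}.
Read 'c': q0→{q2, q4}; now {q2, q4}.
Read 'b': q2→∅, q4→{q1, q3, q5}; now {q1, q3, q5}.
Read 'b': q1→{q2}, q3→∅, q5→{q1, q2}; now {q1, q2}.
Read 'b': q1→{q2}, q2→∅; now {q2}.
Read 'c': q2→{q4, q6}; now {q4, q6}.
Read 'b': q4→{q1, q3, q5}, q6→{q1, q3}; now {q1, q3, q5}.
Read 'c': q1→{q2, q3}, q3→{q3, q6}, q5→{q0}; now {q0, q2, q3, q6}.

{q0, q2, q3, q6}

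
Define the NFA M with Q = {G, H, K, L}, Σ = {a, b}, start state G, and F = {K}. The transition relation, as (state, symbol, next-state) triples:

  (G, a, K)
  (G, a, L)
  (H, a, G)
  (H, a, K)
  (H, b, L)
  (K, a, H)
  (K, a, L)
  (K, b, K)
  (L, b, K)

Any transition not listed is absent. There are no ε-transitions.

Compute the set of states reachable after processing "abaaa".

{H, K, L}

Start in {G}.
Read 'a': {G} → {K, L}.
Read 'b': {K, L} → {K}.
Read 'a': {K} → {H, L}.
Read 'a': {H, L} → {G, K}.
Read 'a': {G, K} → {H, K, L}.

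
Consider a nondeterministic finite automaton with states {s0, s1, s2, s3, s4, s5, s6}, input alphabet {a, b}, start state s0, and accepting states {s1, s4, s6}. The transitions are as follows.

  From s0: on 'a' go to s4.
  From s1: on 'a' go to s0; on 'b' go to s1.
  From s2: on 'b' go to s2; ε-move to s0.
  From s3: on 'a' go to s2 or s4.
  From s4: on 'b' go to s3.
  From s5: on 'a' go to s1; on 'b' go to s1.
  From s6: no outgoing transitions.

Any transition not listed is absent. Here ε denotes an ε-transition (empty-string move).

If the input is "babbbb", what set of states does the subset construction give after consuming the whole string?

Start in {s0}.
Read 'b': {s0} → ∅.
The set is empty and remains empty for the remaining 5 symbols.

∅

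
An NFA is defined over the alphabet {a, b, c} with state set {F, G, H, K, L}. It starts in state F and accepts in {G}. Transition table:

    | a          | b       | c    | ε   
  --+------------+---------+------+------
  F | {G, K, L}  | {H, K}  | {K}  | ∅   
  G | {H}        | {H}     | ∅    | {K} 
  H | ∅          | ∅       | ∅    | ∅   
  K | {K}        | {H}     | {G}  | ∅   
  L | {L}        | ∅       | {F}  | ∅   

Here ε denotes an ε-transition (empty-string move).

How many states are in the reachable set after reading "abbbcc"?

0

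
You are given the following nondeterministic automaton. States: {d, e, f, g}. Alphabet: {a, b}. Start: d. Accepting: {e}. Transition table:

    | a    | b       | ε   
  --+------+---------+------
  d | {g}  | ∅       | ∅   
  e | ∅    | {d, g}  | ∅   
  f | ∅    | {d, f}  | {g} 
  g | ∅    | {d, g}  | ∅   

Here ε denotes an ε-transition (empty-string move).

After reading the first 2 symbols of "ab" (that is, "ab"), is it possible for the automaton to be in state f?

Start in {d}.
Read 'a': d→{g}; now {g}.
Read 'b': g→{d, g}; now {d, g}.
State f is not in {d, g}.

No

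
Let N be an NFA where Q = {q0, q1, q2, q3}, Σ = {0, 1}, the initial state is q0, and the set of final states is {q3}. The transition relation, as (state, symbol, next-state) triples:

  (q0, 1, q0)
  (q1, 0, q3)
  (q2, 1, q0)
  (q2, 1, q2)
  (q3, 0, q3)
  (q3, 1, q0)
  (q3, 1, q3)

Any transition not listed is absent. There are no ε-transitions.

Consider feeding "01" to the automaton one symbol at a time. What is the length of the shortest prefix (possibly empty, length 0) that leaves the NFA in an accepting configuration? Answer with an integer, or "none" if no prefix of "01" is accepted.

none

Start in {q0}.
Read '0': q0→∅; now ∅.
The set is empty and remains empty for the remaining 1 symbol.
No reachable set along the way intersects F.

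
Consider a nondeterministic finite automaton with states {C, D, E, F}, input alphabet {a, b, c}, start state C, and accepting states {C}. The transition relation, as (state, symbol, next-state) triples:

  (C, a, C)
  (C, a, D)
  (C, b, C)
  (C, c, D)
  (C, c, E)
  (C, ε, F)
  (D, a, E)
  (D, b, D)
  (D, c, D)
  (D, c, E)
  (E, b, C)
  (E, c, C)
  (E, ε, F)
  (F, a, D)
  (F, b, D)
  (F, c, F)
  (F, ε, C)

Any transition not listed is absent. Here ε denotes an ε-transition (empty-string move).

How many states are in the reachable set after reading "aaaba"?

4

Start: ε-closure({C}) = {C, F}.
Read 'a': {C, F} → {C, D, F}.
Read 'a': {C, D, F} → {C, D, E, F}.
Read 'a': {C, D, E, F} → {C, D, E, F}.
Read 'b': {C, D, E, F} → {C, D, F}.
Read 'a': {C, D, F} → {C, D, E, F}.
That set has 4 states.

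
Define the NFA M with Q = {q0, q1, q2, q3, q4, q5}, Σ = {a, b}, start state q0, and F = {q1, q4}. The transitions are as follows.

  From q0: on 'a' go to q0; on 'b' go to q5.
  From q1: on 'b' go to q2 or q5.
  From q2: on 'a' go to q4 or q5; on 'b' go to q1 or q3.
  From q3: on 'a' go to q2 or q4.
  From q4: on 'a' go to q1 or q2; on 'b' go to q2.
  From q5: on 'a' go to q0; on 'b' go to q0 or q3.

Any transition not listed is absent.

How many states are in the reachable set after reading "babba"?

Start in {q0}.
Read 'b': {q0} → {q5}.
Read 'a': {q5} → {q0}.
Read 'b': {q0} → {q5}.
Read 'b': {q5} → {q0, q3}.
Read 'a': {q0, q3} → {q0, q2, q4}.
That set has 3 states.

3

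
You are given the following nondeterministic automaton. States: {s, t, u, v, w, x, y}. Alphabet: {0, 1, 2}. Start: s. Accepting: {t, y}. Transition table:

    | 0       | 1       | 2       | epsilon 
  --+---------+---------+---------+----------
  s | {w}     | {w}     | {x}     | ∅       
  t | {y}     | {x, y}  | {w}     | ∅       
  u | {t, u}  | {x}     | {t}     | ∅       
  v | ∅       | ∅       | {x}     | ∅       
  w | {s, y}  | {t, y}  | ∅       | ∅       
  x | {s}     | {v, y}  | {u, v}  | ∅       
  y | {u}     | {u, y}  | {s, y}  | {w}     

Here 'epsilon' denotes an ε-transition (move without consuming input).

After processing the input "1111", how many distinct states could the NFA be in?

Start in {s}.
Read '1': s→{w}; now {w}.
Read '1': w→{t, y}; union {t, y}; ε-closure = {t, w, y}.
Read '1': t→{x, y}, w→{t, y}, y→{u, y}; union {t, u, x, y}; ε-closure = {t, u, w, x, y}.
Read '1': t→{x, y}, u→{x}, w→{t, y}, x→{v, y}, y→{u, y}; union {t, u, v, x, y}; ε-closure = {t, u, v, w, x, y}.
That set has 6 states.

6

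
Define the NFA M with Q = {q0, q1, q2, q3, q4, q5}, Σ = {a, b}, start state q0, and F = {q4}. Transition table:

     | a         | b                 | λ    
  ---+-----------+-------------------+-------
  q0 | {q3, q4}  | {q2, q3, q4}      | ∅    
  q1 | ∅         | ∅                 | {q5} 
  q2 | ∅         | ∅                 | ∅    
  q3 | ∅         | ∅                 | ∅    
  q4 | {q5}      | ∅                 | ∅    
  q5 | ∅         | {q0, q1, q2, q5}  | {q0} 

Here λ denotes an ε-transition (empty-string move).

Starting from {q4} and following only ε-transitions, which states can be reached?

{q4}

Begin with {q4}.
No ε-moves leave this set, so the closure equals the set itself.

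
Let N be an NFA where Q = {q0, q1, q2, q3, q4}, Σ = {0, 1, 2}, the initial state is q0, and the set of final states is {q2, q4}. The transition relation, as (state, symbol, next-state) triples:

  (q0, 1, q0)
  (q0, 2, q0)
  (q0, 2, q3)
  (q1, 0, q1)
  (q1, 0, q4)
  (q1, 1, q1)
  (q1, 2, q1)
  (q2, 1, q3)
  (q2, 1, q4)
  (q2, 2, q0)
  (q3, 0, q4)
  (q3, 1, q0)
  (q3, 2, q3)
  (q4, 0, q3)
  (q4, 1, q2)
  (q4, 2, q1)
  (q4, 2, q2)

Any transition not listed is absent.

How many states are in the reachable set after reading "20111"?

2

Start in {q0}.
Read '2': {q0} → {q0, q3}.
Read '0': {q0, q3} → {q4}.
Read '1': {q4} → {q2}.
Read '1': {q2} → {q3, q4}.
Read '1': {q3, q4} → {q0, q2}.
That set has 2 states.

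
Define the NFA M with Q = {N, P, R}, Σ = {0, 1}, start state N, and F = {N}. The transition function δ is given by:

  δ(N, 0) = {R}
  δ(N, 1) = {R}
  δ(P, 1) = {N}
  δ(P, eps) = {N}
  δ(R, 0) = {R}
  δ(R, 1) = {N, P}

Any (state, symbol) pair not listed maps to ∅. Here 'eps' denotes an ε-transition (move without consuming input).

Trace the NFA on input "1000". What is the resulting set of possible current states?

{R}

Start in {N}.
Read '1': N→{R}; now {R}.
Read '0': R→{R}; now {R}.
Read '0': R→{R}; now {R}.
Read '0': R→{R}; now {R}.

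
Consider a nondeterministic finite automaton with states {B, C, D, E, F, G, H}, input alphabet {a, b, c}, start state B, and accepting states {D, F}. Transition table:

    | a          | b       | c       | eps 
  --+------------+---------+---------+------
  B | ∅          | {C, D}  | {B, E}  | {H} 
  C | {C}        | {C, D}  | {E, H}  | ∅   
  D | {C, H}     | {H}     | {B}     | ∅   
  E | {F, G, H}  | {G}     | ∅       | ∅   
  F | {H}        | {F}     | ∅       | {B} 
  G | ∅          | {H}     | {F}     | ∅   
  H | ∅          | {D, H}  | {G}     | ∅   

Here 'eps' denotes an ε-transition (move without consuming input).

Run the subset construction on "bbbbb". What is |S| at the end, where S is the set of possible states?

Start: ε-closure({B}) = {B, H}.
Read 'b': B→{C, D}, H→{D, H}; now {C, D, H}.
Read 'b': C→{C, D}, D→{H}, H→{D, H}; now {C, D, H}.
Read 'b': C→{C, D}, D→{H}, H→{D, H}; now {C, D, H}.
Read 'b': C→{C, D}, D→{H}, H→{D, H}; now {C, D, H}.
Read 'b': C→{C, D}, D→{H}, H→{D, H}; now {C, D, H}.
That set has 3 states.

3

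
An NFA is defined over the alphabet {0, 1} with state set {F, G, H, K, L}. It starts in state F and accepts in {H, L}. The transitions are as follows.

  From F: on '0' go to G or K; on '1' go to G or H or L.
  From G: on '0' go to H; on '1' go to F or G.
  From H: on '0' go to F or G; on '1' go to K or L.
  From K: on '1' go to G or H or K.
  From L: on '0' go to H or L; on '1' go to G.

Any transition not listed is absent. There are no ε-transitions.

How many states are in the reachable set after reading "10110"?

5

Start in {F}.
Read '1': F→{G, H, L}; now {G, H, L}.
Read '0': G→{H}, H→{F, G}, L→{H, L}; now {F, G, H, L}.
Read '1': F→{G, H, L}, G→{F, G}, H→{K, L}, L→{G}; now {F, G, H, K, L}.
Read '1': F→{G, H, L}, G→{F, G}, H→{K, L}, K→{G, H, K}, L→{G}; now {F, G, H, K, L}.
Read '0': F→{G, K}, G→{H}, H→{F, G}, K→∅, L→{H, L}; now {F, G, H, K, L}.
That set has 5 states.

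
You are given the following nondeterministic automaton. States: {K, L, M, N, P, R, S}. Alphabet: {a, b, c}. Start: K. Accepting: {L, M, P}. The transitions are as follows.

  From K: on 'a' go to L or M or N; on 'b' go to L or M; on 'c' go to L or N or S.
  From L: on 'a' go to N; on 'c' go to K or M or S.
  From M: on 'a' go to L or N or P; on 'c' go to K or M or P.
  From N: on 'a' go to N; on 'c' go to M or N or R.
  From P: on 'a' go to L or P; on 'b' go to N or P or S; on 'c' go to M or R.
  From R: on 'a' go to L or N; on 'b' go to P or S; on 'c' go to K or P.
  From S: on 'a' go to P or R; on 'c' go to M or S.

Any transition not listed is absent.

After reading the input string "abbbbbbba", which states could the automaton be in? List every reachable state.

∅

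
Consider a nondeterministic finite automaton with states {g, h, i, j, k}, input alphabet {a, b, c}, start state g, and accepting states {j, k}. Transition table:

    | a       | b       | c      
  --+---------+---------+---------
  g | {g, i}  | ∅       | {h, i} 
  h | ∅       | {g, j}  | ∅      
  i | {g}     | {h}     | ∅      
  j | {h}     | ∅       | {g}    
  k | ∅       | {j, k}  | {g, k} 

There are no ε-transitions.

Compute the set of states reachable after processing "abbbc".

∅

Start in {g}.
Read 'a': {g} → {g, i}.
Read 'b': {g, i} → {h}.
Read 'b': {h} → {g, j}.
Read 'b': {g, j} → ∅.
The set is empty and remains empty for the remaining 1 symbol.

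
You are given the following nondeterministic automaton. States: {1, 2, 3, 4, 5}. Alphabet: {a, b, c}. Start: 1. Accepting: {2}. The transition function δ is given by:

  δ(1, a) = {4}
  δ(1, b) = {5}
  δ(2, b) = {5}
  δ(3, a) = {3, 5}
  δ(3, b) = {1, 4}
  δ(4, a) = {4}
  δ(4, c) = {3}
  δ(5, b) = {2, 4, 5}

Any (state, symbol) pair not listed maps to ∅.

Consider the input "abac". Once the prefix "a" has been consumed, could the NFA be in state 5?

No

Start in {1}.
Read 'a': 1→{4}; now {4}.
State 5 is not in {4}.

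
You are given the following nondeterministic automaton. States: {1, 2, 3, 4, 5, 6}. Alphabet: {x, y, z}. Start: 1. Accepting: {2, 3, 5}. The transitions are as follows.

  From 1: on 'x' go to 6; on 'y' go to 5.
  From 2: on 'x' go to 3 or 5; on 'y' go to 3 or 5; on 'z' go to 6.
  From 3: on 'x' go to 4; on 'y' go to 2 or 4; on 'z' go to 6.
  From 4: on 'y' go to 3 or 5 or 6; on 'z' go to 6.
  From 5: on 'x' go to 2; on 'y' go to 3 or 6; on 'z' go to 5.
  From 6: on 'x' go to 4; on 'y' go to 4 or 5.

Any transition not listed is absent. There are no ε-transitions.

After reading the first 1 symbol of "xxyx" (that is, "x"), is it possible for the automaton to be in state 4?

Start in {1}.
Read 'x': 1→{6}; now {6}.
State 4 is not in {6}.

No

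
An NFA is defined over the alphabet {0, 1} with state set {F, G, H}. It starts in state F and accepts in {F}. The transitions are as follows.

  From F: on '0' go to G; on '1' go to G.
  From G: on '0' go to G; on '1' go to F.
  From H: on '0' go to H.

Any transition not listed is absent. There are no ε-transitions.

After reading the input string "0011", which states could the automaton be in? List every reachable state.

{G}

Start in {F}.
Read '0': {F} → {G}.
Read '0': {G} → {G}.
Read '1': {G} → {F}.
Read '1': {F} → {G}.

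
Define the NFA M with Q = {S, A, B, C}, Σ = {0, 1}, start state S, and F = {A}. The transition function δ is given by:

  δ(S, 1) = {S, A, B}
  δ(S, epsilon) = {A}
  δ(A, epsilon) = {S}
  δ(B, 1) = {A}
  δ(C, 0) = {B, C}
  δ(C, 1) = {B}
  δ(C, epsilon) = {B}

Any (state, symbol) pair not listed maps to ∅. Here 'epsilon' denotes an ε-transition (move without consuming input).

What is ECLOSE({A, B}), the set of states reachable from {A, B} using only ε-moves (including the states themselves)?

Begin with {A, B}.
ε-move A → S; add S.

{S, A, B}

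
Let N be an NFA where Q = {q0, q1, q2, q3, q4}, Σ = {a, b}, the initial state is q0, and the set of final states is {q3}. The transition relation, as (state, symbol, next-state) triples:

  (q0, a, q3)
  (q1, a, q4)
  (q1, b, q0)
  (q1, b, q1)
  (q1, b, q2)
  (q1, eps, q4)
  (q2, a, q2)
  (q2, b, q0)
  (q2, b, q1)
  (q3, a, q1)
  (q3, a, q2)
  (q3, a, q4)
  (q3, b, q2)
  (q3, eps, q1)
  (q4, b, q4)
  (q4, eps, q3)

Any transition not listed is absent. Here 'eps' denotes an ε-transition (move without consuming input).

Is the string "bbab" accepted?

No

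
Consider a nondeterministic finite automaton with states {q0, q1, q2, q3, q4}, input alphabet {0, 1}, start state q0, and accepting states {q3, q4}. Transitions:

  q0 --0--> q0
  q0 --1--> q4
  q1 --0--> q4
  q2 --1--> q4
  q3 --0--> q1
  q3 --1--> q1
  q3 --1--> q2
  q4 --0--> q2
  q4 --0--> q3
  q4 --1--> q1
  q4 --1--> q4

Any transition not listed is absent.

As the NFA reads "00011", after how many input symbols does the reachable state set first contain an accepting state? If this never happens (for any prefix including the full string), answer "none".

Start in {q0}.
Read '0': {q0} → {q0}.
Read '0': {q0} → {q0}.
Read '0': {q0} → {q0}.
Read '1': {q0} → {q4}.
None of the earlier sets intersect F, but {q4} does.

4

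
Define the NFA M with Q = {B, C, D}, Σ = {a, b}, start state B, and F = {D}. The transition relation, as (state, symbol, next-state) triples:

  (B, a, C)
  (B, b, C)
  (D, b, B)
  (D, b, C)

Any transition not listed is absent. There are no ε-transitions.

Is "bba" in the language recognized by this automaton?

No

Start in {B}.
Read 'b': {B} → {C}.
Read 'b': {C} → ∅.
The set is empty and remains empty for the remaining 1 symbol.
The final set ∅ contains no accepting state.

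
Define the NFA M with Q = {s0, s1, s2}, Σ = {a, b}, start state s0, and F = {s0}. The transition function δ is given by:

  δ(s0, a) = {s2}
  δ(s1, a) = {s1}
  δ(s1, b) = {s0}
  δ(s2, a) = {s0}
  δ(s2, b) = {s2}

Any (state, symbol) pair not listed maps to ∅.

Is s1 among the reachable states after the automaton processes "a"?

Start in {s0}.
Read 'a': s0→{s2}; now {s2}.
State s1 is not in {s2}.

No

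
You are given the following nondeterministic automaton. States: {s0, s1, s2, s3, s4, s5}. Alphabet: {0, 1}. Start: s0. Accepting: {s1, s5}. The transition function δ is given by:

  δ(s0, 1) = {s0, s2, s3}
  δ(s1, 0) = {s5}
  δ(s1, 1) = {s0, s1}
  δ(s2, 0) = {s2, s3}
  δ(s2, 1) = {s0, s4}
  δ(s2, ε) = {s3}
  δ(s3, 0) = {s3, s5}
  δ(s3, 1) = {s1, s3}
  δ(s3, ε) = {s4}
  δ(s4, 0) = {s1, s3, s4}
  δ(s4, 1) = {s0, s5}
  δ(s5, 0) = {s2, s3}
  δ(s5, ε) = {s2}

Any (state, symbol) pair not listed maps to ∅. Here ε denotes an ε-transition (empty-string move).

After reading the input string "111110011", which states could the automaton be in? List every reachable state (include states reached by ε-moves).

{s0, s1, s2, s3, s4, s5}

Start in {s0}.
Read '1': s0→{s0, s2, s3}; union {s0, s2, s3}; ε-closure = {s0, s2, s3, s4}.
Read '1': s0→{s0, s2, s3}, s2→{s0, s4}, s3→{s1, s3}, s4→{s0, s5}; now {s0, s1, s2, s3, s4, s5}.
Read '1': s0→{s0, s2, s3}, s1→{s0, s1}, s2→{s0, s4}, s3→{s1, s3}, s4→{s0, s5}, s5→∅; now {s0, s1, s2, s3, s4, s5}.
Read '1': s0→{s0, s2, s3}, s1→{s0, s1}, s2→{s0, s4}, s3→{s1, s3}, s4→{s0, s5}, s5→∅; now {s0, s1, s2, s3, s4, s5}.
Read '1': s0→{s0, s2, s3}, s1→{s0, s1}, s2→{s0, s4}, s3→{s1, s3}, s4→{s0, s5}, s5→∅; now {s0, s1, s2, s3, s4, s5}.
Read '0': s0→∅, s1→{s5}, s2→{s2, s3}, s3→{s3, s5}, s4→{s1, s3, s4}, s5→{s2, s3}; now {s1, s2, s3, s4, s5}.
Read '0': s1→{s5}, s2→{s2, s3}, s3→{s3, s5}, s4→{s1, s3, s4}, s5→{s2, s3}; now {s1, s2, s3, s4, s5}.
Read '1': s1→{s0, s1}, s2→{s0, s4}, s3→{s1, s3}, s4→{s0, s5}, s5→∅; union {s0, s1, s3, s4, s5}; ε-closure = {s0, s1, s2, s3, s4, s5}.
Read '1': s0→{s0, s2, s3}, s1→{s0, s1}, s2→{s0, s4}, s3→{s1, s3}, s4→{s0, s5}, s5→∅; now {s0, s1, s2, s3, s4, s5}.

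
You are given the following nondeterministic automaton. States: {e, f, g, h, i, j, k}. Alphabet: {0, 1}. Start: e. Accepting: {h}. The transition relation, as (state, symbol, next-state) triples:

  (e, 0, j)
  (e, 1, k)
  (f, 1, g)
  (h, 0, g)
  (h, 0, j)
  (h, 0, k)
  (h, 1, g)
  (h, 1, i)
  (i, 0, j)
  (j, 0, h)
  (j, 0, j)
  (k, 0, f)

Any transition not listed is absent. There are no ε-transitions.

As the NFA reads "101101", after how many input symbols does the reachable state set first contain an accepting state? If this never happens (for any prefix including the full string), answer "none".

none

Start in {e}.
Read '1': e→{k}; now {k}.
Read '0': k→{f}; now {f}.
Read '1': f→{g}; now {g}.
Read '1': g→∅; now ∅.
The set is empty and remains empty for the remaining 2 symbols.
No reachable set along the way intersects F.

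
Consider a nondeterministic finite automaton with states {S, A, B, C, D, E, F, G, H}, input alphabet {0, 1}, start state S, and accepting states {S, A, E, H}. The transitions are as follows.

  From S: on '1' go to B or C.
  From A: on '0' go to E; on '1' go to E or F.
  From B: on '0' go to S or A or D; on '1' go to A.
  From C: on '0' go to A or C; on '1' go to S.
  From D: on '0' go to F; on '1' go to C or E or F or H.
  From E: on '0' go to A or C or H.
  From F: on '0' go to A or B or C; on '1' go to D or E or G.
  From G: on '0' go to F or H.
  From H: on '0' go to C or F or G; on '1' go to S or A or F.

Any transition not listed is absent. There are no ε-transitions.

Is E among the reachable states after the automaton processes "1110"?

Start in {S}.
Read '1': S→{B, C}; now {B, C}.
Read '1': B→{A}, C→{S}; now {S, A}.
Read '1': S→{B, C}, A→{E, F}; now {B, C, E, F}.
Read '0': B→{S, A, D}, C→{A, C}, E→{A, C, H}, F→{A, B, C}; now {S, A, B, C, D, H}.
State E is not in {S, A, B, C, D, H}.

No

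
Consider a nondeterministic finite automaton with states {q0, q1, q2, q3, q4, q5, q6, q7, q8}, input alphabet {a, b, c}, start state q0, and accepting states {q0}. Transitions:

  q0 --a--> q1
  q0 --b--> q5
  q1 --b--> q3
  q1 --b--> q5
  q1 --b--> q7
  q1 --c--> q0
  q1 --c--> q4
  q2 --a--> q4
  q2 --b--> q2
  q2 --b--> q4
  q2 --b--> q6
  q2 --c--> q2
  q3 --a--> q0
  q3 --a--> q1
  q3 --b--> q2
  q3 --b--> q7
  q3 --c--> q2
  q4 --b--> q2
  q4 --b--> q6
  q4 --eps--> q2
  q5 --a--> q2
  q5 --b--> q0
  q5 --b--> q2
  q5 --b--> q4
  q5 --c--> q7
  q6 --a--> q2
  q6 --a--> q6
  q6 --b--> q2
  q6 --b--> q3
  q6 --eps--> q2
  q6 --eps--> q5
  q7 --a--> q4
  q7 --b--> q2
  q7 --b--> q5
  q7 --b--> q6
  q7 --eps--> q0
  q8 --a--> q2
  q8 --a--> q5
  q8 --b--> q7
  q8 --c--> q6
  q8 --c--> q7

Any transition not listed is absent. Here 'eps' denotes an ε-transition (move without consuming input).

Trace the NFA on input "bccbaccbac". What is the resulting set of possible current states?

Start in {q0}.
Read 'b': q0→{q5}; now {q5}.
Read 'c': q5→{q7}; union {q7}; ε-closure = {q0, q7}.
Read 'c': q0→∅, q7→∅; now ∅.
The set is empty and remains empty for the remaining 7 symbols.

∅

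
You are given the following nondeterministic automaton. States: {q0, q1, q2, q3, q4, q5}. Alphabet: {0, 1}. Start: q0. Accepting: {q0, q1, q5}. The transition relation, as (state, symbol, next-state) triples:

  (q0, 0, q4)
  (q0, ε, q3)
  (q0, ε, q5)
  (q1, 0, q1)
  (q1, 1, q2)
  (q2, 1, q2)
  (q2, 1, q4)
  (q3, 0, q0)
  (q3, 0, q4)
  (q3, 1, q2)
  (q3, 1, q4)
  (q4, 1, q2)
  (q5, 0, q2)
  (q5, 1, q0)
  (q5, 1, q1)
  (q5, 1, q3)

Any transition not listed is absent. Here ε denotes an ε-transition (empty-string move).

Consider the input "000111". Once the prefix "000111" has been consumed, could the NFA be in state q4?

Yes

Start: ε-closure({q0}) = {q0, q3, q5}.
Read '0': {q0, q3, q5} → {q0, q2, q3, q4, q5}.
Read '0': {q0, q2, q3, q4, q5} → {q0, q2, q3, q4, q5}.
Read '0': {q0, q2, q3, q4, q5} → {q0, q2, q3, q4, q5}.
Read '1': {q0, q2, q3, q4, q5} → {q0, q1, q2, q3, q4, q5}.
Read '1': {q0, q1, q2, q3, q4, q5} → {q0, q1, q2, q3, q4, q5}.
Read '1': {q0, q1, q2, q3, q4, q5} → {q0, q1, q2, q3, q4, q5}.
State q4 is in {q0, q1, q2, q3, q4, q5}.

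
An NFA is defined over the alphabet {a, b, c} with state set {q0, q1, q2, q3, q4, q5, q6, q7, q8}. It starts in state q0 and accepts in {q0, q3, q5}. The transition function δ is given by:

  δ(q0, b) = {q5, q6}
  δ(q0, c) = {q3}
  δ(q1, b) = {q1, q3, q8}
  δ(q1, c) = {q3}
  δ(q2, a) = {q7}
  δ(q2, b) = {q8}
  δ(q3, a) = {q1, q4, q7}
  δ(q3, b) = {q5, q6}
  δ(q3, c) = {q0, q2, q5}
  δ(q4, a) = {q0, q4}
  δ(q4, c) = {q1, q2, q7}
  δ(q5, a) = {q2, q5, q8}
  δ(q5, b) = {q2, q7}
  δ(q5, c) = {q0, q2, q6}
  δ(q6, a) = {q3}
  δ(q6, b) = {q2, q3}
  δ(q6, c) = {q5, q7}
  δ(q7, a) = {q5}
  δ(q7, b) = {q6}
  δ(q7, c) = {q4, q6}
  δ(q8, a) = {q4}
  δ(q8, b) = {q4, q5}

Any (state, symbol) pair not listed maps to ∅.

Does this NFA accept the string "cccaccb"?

Yes

Start in {q0}.
Read 'c': q0→{q3}; now {q3}.
Read 'c': q3→{q0, q2, q5}; now {q0, q2, q5}.
Read 'c': q0→{q3}, q2→∅, q5→{q0, q2, q6}; now {q0, q2, q3, q6}.
Read 'a': q0→∅, q2→{q7}, q3→{q1, q4, q7}, q6→{q3}; now {q1, q3, q4, q7}.
Read 'c': q1→{q3}, q3→{q0, q2, q5}, q4→{q1, q2, q7}, q7→{q4, q6}; now {q0, q1, q2, q3, q4, q5, q6, q7}.
Read 'c': q0→{q3}, q1→{q3}, q2→∅, q3→{q0, q2, q5}, q4→{q1, q2, q7}, q5→{q0, q2, q6}, q6→{q5, q7}, q7→{q4, q6}; now {q0, q1, q2, q3, q4, q5, q6, q7}.
Read 'b': q0→{q5, q6}, q1→{q1, q3, q8}, q2→{q8}, q3→{q5, q6}, q4→∅, q5→{q2, q7}, q6→{q2, q3}, q7→{q6}; now {q1, q2, q3, q5, q6, q7, q8}.
The final set {q1, q2, q3, q5, q6, q7, q8} contains the accepting states q3, q5.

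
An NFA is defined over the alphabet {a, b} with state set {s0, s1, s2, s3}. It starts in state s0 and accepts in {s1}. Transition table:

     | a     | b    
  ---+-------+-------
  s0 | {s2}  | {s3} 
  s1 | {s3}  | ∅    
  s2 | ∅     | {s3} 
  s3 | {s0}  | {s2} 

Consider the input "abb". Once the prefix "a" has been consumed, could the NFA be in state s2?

Yes

Start in {s0}.
Read 'a': s0→{s2}; now {s2}.
State s2 is in {s2}.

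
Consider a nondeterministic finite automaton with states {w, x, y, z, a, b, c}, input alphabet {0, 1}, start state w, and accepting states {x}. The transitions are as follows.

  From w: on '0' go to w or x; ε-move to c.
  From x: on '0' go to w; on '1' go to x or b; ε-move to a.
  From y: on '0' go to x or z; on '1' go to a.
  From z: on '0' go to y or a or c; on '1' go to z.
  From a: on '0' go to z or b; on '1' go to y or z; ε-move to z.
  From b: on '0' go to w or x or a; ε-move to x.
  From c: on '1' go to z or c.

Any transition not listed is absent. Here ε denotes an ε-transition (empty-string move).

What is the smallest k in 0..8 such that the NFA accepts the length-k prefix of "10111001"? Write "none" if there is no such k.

6

Start: ε-closure({w}) = {w, c}.
Read '1': {w, c} → {z, c}.
Read '0': {z, c} → {y, z, a, c}.
Read '1': {y, z, a, c} → {y, z, a, c}.
Read '1': {y, z, a, c} → {y, z, a, c}.
Read '1': {y, z, a, c} → {y, z, a, c}.
Read '0': {y, z, a, c} → {x, y, z, a, b, c}.
None of the earlier sets intersect F, but {x, y, z, a, b, c} does.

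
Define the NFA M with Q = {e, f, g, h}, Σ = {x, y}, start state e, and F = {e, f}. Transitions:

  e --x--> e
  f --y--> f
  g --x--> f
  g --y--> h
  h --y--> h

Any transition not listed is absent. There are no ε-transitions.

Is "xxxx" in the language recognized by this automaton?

Start in {e}.
Read 'x': {e} → {e}.
Read 'x': {e} → {e}.
Read 'x': {e} → {e}.
Read 'x': {e} → {e}.
The final set {e} contains the accepting state e.

Yes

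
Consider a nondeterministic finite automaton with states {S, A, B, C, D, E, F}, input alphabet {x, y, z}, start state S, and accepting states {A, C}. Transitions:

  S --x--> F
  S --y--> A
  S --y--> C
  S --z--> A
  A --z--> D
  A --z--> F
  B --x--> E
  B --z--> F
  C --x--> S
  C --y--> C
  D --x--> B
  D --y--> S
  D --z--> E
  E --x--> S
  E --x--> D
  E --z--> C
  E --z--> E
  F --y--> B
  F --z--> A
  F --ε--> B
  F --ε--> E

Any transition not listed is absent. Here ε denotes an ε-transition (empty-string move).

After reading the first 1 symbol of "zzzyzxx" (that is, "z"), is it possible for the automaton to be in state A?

Yes

Start in {S}.
Read 'z': S→{A}; now {A}.
State A is in {A}.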